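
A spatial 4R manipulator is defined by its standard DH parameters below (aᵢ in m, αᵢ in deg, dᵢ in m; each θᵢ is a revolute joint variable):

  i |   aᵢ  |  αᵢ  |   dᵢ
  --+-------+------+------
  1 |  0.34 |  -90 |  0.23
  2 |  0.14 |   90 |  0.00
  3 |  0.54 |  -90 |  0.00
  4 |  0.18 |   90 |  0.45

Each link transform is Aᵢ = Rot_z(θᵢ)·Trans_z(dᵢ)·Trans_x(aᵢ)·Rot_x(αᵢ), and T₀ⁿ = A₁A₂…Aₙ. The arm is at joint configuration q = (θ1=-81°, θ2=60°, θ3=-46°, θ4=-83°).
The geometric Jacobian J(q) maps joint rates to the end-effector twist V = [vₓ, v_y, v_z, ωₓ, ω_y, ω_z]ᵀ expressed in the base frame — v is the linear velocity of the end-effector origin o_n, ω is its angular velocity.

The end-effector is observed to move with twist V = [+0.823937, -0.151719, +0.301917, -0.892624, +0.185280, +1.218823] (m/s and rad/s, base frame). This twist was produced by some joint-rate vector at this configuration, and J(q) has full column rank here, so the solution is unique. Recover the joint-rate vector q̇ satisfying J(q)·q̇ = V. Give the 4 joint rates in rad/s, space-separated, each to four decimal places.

0.8220 -0.3650 -0.0810 -0.7020

o_n = [0.0537, -0.9247, -0.4203]
J₁: ẑ×o_n = [0.9247, 0.0537, -0.0000], ω = ẑ
J2: z=[0.9877, 0.1564, 0.0000] o=[0.0532, -0.3358, 0.2300] → [-0.1017, 0.6423, -0.5818, 0.9877, 0.1564, 0.0000]
J3: z=[0.1355, -0.8554, 0.5000] o=[0.0641, -0.4050, 0.1088] → [0.7124, 0.0665, -0.0794, 0.1355, -0.8554, 0.5000]
J4: z=[0.7424, -0.2466, -0.6230] o=[-0.2902, -0.6510, -0.2161] → [-0.1202, -0.0626, -0.1184, 0.7424, -0.2466, -0.6230]
q̇ = J⁺·V = [0.8220, -0.3650, -0.0810, -0.7020]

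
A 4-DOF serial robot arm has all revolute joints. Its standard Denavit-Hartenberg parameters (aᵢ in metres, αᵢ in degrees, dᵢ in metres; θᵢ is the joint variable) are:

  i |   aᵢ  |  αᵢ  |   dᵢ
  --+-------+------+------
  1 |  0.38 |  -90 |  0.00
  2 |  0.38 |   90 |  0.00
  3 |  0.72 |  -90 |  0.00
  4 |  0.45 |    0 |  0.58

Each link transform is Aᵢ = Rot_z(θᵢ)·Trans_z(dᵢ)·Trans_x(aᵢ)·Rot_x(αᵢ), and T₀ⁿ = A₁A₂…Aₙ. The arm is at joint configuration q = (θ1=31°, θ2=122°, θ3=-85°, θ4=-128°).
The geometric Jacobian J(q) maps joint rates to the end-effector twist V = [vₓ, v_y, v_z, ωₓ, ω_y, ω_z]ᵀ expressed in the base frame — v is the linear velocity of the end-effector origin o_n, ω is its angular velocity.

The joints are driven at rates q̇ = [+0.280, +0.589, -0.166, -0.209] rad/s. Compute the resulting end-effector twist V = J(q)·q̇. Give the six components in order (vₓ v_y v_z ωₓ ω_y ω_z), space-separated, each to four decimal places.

-0.4448 -0.2506 0.2250 -0.3201 0.4736 0.5445

o_n = [0.3321, -0.2563, -1.0329]
J₁: ẑ×o_n = [0.2563, 0.3321, -0.0000], ω = ẑ
J2: z=[-0.5150, 0.8572, 0.0000] o=[0.3257, 0.1957, 0.0000] → [-0.8854, -0.5320, 0.2273, -0.5150, 0.8572, 0.0000]
J3: z=[0.7269, 0.4368, -0.5299] o=[0.1531, 0.0920, -0.3223] → [-0.4949, 0.4217, -0.3313, 0.7269, 0.4368, -0.5299]
J4: z=[-0.4974, -0.1972, -0.8448] o=[0.4940, -0.5399, -0.3755] → [0.3693, -0.1902, -0.1730, -0.4974, -0.1972, -0.8448]
V = J·q̇ = [-0.4448, -0.2506, 0.2250, -0.3201, 0.4736, 0.5445]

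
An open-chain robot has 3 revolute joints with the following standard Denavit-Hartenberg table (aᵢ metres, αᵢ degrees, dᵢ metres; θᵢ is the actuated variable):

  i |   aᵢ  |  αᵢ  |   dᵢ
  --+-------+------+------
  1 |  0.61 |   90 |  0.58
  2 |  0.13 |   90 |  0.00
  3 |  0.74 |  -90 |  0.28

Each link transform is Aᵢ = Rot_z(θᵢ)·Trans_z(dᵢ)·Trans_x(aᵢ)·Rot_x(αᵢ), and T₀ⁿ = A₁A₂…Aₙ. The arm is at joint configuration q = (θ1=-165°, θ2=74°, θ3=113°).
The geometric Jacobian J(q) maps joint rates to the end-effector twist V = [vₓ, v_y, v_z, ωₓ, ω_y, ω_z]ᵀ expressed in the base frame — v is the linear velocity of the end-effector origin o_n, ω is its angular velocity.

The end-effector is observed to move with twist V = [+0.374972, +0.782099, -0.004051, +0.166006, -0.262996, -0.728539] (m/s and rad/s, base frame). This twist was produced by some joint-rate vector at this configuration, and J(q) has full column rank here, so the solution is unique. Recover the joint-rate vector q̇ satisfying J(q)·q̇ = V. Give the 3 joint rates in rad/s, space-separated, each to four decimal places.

o_n = [-0.9831, 0.4418, 0.3498]
J₁: ẑ×o_n = [-0.4418, -0.9831, 0.0000], ω = ẑ
J2: z=[-0.2588, 0.9659, 0.0000] o=[-0.5892, -0.1579, 0.5800] → [-0.2223, -0.0596, 0.2253, -0.2588, 0.9659, 0.0000]
J3: z=[-0.9285, -0.2488, -0.2756] o=[-0.6238, -0.1672, 0.7050] → [0.2562, -0.2307, -0.6548, -0.9285, -0.2488, -0.2756]
q̇ = J⁺·V = [-0.7550, -0.2970, -0.0960]

-0.7550 -0.2970 -0.0960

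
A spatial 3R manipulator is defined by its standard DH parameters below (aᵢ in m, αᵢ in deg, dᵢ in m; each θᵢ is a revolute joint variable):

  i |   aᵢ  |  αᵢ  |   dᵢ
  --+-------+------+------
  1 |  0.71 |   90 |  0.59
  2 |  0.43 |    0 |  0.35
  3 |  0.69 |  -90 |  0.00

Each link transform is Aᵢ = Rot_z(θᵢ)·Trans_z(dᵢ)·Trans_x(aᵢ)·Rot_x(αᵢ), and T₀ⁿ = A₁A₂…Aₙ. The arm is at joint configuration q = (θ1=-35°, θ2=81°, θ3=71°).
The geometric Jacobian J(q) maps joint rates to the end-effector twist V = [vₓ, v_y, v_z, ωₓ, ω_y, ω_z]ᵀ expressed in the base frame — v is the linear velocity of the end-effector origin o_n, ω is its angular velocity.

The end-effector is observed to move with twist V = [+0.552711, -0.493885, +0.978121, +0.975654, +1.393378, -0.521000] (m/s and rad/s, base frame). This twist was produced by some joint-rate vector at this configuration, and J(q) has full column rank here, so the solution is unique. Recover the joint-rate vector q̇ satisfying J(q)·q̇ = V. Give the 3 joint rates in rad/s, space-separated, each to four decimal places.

-0.5210 -0.8650 -0.8360

o_n = [-0.0631, -0.3831, 1.3386]
J₁: ẑ×o_n = [0.3831, -0.0631, 0.0000], ω = ẑ
J2: z=[-0.5736, -0.8192, 0.0000] o=[0.5816, -0.4072, 0.5900] → [-0.6133, 0.4294, -0.5420, -0.5736, -0.8192, 0.0000]
J3: z=[-0.5736, -0.8192, 0.0000] o=[0.4359, -0.7325, 1.0147] → [-0.2654, 0.1858, -0.6092, -0.5736, -0.8192, 0.0000]
q̇ = J⁺·V = [-0.5210, -0.8650, -0.8360]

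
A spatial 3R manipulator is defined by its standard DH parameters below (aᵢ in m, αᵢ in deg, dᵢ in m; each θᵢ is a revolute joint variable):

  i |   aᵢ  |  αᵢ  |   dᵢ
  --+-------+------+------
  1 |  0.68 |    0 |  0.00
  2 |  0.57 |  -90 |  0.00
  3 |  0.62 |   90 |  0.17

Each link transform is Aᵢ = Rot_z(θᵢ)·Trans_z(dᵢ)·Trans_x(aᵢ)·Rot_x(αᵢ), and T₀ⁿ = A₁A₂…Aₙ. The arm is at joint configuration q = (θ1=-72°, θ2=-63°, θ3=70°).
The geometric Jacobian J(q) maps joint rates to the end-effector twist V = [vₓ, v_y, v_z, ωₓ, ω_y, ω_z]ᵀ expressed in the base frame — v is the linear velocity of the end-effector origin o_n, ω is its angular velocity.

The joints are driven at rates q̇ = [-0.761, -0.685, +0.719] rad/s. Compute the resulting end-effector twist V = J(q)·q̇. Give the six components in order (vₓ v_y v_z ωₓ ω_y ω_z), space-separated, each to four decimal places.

-1.1694 0.7621 -0.1525 0.5084 -0.5084 -1.4460

o_n = [-0.2227, -1.3199, -0.5826]
J₁: ẑ×o_n = [1.3199, -0.2227, 0.0000], ω = ẑ
J2: z=[0.0000, 0.0000, 1.0000] o=[0.2101, -0.6467, 0.0000] → [0.6732, -0.4328, 0.0000, 0.0000, 0.0000, 1.0000]
J3: z=[0.7071, -0.7071, 0.0000] o=[-0.1929, -1.0498, 0.0000] → [0.4120, 0.4120, -0.2121, 0.7071, -0.7071, 0.0000]
V = J·q̇ = [-1.1694, 0.7621, -0.1525, 0.5084, -0.5084, -1.4460]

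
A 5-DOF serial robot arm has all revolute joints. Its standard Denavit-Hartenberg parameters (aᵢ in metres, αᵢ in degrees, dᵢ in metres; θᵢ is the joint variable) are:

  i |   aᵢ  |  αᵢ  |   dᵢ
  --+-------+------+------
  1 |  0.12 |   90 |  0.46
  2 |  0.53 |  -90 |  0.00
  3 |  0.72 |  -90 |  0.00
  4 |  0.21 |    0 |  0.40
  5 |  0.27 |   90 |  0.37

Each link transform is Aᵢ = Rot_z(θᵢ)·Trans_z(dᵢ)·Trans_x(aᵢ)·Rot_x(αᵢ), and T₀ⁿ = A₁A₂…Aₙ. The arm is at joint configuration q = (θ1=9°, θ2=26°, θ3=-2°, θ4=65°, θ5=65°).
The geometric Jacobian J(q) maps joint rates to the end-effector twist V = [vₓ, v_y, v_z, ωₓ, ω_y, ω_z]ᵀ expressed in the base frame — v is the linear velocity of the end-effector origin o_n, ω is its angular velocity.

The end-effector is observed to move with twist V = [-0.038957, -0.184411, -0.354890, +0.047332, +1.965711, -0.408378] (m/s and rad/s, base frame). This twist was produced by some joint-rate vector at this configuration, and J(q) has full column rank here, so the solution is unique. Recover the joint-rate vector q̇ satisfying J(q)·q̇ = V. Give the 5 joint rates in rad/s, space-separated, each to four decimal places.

0.2010 -0.4660 -0.7030 0.6190 0.8500

o_n = [1.2315, 0.9517, 0.6254]
J₁: ẑ×o_n = [-0.9517, 1.2315, 0.0000], ω = ẑ
J2: z=[0.1564, -0.9877, 0.0000] o=[0.1185, 0.0188, 0.4600] → [-0.1634, -0.0259, 1.2452, 0.1564, -0.9877, 0.0000]
J3: z=[-0.4330, -0.0686, 0.8988] o=[0.5890, 0.0933, 0.6923] → [-0.7670, 0.5485, -0.3276, -0.4330, -0.0686, 0.8988]
J4: z=[-0.1254, 0.9920, 0.0153] o=[1.2317, 0.1696, 1.0078] → [-0.3912, -0.0479, -0.0978, -0.1254, 0.9920, 0.0153]
J5: z=[-0.1254, 0.9920, 0.0153] o=[1.3432, 0.5889, 0.8817] → [-0.2598, -0.0338, 0.0654, -0.1254, 0.9920, 0.0153]
q̇ = J⁺·V = [0.2010, -0.4660, -0.7030, 0.6190, 0.8500]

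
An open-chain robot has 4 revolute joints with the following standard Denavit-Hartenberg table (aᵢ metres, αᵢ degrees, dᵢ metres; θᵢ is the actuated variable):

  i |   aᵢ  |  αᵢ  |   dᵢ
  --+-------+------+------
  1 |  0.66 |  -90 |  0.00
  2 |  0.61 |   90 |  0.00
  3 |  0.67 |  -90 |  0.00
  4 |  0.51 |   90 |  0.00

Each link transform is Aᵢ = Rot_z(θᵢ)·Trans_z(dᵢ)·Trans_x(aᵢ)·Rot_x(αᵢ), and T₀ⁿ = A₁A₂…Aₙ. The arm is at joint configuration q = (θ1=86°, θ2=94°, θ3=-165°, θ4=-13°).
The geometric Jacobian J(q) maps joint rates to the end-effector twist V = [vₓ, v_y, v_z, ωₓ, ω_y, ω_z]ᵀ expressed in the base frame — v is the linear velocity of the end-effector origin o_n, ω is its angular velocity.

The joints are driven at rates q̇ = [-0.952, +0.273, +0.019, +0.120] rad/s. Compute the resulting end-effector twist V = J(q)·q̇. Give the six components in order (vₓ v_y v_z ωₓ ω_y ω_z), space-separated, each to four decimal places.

o_n = [0.3578, 0.7875, 0.5079]
J₁: ẑ×o_n = [-0.7875, 0.3578, 0.0000], ω = ẑ
J2: z=[-0.9976, 0.0698, 0.0000] o=[0.0460, 0.6584, 0.0000] → [0.0354, 0.5067, -0.1505, -0.9976, 0.0698, 0.0000]
J3: z=[0.0696, 0.9951, -0.0698] o=[0.0431, 0.6159, -0.6085] → [1.1230, -0.0996, -0.3013, 0.0696, 0.9951, -0.0698]
J4: z=[0.9623, -0.0854, -0.2582] o=[0.2192, 0.6489, 0.0371] → [-0.0044, -0.4889, 0.1452, 0.9623, -0.0854, -0.2582]
V = J·q̇ = [0.7802, -0.2629, -0.0294, -0.1555, 0.0277, -0.9843]

0.7802 -0.2629 -0.0294 -0.1555 0.0277 -0.9843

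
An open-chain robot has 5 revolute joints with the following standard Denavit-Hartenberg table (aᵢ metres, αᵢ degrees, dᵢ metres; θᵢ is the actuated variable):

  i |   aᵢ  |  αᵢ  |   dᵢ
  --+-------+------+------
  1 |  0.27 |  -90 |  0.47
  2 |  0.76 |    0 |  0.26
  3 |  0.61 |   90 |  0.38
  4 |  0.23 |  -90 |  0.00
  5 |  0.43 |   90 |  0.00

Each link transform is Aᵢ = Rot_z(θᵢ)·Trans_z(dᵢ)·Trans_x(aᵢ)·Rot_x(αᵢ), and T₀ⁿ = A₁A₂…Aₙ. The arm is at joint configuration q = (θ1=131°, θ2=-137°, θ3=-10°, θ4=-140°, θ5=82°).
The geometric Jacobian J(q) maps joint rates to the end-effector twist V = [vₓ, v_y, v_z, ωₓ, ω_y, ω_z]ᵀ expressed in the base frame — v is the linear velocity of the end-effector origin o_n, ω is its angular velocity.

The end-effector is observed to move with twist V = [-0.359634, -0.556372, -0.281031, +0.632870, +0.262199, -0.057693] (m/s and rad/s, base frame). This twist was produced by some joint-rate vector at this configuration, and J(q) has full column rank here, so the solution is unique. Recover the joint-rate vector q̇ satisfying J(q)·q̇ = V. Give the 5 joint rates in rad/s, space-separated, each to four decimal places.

o_n = [-0.0936, -0.5839, 1.5567]
J₁: ẑ×o_n = [0.5839, -0.0936, 0.0000], ω = ẑ
J2: z=[-0.7547, -0.6561, 0.0000] o=[-0.1771, 0.2038, 0.4700] → [-0.7130, 0.8202, 0.6493, -0.7547, -0.6561, 0.0000]
J3: z=[-0.7547, -0.6561, 0.0000] o=[-0.0087, -0.3863, 0.9883] → [-0.3729, 0.4290, 0.0935, -0.7547, -0.6561, 0.0000]
J4: z=[0.3573, -0.4110, -0.8387] o=[0.0401, -1.0217, 1.3205] → [0.2701, 0.0277, 0.1015, 0.3573, -0.4110, -0.8387]
J5: z=[0.9318, 0.0957, 0.3501] o=[0.0548, -0.8132, 1.2246] → [-0.0485, -0.3614, 0.2278, 0.9318, 0.0957, 0.3501]
q̇ = J⁺·V = [-0.7640, -0.7850, 0.8110, -0.4740, 0.8820]

-0.7640 -0.7850 0.8110 -0.4740 0.8820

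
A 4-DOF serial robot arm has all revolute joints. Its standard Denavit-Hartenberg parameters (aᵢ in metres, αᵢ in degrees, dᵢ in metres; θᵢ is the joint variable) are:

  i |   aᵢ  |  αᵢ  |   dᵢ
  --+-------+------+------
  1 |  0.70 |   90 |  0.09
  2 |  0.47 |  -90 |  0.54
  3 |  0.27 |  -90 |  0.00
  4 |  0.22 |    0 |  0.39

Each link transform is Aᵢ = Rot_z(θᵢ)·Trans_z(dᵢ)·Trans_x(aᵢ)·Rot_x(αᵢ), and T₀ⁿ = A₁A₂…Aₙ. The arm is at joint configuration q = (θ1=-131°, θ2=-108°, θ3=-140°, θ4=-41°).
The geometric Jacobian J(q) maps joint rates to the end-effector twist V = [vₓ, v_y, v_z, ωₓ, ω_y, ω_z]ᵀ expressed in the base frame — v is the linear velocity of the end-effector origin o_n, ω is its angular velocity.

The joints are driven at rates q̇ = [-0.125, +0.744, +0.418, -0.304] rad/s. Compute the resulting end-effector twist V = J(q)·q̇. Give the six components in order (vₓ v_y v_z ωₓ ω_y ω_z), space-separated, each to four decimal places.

-0.1578 -0.0347 -0.2645 -0.6862 -0.0103 -0.0683

o_n = [-1.3155, 0.1924, -0.3223]
J₁: ẑ×o_n = [-0.1924, -1.3155, 0.0000], ω = ẑ
J2: z=[-0.7547, 0.6561, 0.0000] o=[-0.4592, -0.5283, 0.0900] → [-0.2705, -0.3112, 0.0178, -0.7547, 0.6561, 0.0000]
J3: z=[-0.6239, -0.7178, -0.3090] o=[-0.7715, -0.0644, -0.3570] → [0.0545, 0.1897, -0.5507, -0.6239, -0.7178, -0.3090]
J4: z=[-0.4478, 0.6525, -0.6113] o=[-0.9444, 0.0012, -0.1603] → [0.0112, 0.1543, 0.1565, -0.4478, 0.6525, -0.6113]
V = J·q̇ = [-0.1578, -0.0347, -0.2645, -0.6862, -0.0103, -0.0683]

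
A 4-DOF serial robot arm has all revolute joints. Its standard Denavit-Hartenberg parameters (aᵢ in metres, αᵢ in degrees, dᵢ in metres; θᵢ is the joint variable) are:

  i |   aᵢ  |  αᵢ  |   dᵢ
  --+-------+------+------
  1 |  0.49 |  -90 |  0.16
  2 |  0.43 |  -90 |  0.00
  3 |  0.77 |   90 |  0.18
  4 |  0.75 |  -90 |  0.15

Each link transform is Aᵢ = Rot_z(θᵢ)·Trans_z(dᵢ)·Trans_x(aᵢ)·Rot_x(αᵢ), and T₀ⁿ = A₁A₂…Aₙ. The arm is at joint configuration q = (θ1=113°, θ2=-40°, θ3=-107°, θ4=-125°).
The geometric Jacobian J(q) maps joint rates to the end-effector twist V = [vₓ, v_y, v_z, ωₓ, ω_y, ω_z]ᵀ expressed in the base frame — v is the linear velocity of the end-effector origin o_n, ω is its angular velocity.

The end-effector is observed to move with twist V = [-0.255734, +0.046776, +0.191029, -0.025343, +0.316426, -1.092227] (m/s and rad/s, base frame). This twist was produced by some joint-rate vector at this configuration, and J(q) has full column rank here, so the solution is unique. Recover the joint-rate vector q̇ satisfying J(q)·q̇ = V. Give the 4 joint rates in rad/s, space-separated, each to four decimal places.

o_n = [-0.3972, 0.2162, 0.6131]
J₁: ẑ×o_n = [-0.2162, -0.3972, 0.0000], ω = ẑ
J2: z=[-0.9205, -0.3907, 0.0000] o=[-0.1915, 0.4510, 0.1600] → [-0.1770, 0.4171, 0.1358, -0.9205, -0.3907, 0.0000]
J3: z=[-0.2512, 0.5917, -0.7660] o=[-0.3202, 0.7543, 0.4364] → [-0.3076, 0.1034, 0.1807, -0.2512, 0.5917, -0.7660]
J4: z=[0.5554, -0.5601, -0.6147] o=[-0.9758, 0.4143, 0.1538] → [-0.3790, -0.6108, 0.2141, 0.5554, -0.5601, -0.6147]
q̇ = J⁺·V = [-0.3450, -0.0240, 0.7660, 0.2610]

-0.3450 -0.0240 0.7660 0.2610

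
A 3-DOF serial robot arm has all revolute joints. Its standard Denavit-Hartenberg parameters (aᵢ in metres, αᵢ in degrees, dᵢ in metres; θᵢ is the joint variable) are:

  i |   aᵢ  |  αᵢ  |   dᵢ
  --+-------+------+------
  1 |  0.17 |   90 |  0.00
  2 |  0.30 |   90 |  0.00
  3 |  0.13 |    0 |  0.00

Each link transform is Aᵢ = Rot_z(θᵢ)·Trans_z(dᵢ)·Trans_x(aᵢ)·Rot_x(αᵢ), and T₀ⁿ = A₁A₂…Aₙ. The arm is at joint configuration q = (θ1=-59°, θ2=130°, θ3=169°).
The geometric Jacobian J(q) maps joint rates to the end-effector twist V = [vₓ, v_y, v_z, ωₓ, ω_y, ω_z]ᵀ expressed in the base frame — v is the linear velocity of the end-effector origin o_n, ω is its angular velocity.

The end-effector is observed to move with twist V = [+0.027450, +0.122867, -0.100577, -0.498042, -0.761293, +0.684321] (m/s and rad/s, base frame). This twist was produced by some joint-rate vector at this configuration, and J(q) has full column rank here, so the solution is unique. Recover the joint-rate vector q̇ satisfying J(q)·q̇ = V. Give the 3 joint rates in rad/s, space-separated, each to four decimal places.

o_n = [0.0092, -0.0635, 0.1321]
J₁: ẑ×o_n = [0.0635, 0.0092, -0.0000], ω = ẑ
J2: z=[-0.8572, -0.5150, 0.0000] o=[0.0876, -0.1457, 0.0000] → [-0.0680, 0.1132, -0.1108, -0.8572, -0.5150, 0.0000]
J3: z=[0.3945, -0.6566, 0.6428] o=[-0.0118, 0.0196, 0.2298] → [0.1176, 0.0521, -0.0190, 0.3945, -0.6566, 0.6428]
q̇ = J⁺·V = [0.3520, 0.8190, 0.5170]

0.3520 0.8190 0.5170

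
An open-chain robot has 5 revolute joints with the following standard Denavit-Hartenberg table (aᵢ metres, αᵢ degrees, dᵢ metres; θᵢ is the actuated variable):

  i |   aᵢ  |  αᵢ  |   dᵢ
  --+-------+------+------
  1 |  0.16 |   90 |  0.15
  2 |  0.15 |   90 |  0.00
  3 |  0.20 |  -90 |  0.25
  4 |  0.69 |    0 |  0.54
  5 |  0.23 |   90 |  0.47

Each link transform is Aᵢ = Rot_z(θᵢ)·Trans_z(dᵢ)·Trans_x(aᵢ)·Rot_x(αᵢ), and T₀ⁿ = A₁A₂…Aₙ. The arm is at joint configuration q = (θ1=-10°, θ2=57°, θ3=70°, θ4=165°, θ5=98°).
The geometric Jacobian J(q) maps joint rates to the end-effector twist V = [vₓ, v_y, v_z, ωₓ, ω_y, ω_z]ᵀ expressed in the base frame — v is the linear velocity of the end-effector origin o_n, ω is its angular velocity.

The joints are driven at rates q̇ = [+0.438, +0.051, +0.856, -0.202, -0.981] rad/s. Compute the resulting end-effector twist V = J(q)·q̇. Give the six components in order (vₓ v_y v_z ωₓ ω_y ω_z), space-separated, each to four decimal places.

o_n = [-0.0935, 0.1376, -0.8253]
J₁: ẑ×o_n = [-0.1376, -0.0935, 0.0000], ω = ẑ
J2: z=[-0.1736, -0.9848, 0.0000] o=[0.1576, -0.0278, 0.1500] → [0.9604, -0.1694, -0.2760, -0.1736, -0.9848, 0.0000]
J3: z=[0.8259, -0.1456, -0.5446] o=[0.2380, -0.0420, 0.2758] → [0.2581, 1.0900, 0.1000, 0.8259, -0.1456, -0.5446]
J4: z=[-0.5634, -0.2480, -0.7881] o=[0.4486, -0.2699, 0.1970] → [0.5746, -0.1487, -0.3640, -0.5634, -0.2480, -0.7881]
J5: z=[-0.5634, -0.2480, -0.7881] o=[-0.0167, 0.2605, -0.3225] → [0.0278, -0.2227, 0.0502, -0.5634, -0.2480, -0.7881]
V = J·q̇ = [0.0664, 1.1319, 0.0958, 1.3647, 0.1184, 0.9041]

0.0664 1.1319 0.0958 1.3647 0.1184 0.9041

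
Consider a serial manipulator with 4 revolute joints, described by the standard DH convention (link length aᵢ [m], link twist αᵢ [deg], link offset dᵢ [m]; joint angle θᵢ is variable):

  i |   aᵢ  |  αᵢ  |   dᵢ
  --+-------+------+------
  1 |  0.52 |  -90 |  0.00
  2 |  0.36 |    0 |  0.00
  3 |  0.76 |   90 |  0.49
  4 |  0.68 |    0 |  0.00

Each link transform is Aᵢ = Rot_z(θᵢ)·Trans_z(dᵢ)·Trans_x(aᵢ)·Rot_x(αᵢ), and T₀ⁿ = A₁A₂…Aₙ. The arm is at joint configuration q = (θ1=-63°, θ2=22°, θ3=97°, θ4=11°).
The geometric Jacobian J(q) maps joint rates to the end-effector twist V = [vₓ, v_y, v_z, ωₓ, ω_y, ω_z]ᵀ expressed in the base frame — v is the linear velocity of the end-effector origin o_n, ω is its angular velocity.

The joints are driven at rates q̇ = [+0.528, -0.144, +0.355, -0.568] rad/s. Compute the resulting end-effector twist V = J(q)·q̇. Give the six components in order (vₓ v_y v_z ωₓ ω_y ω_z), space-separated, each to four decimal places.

-0.5373 0.4075 0.1296 -0.0375 0.5384 0.8034

o_n = [0.6256, 0.1373, -1.3834]
J₁: ẑ×o_n = [-0.1373, 0.6256, 0.0000], ω = ẑ
J2: z=[0.8910, 0.4540, 0.0000] o=[0.2361, -0.4633, 0.0000] → [-0.6280, 1.2326, 0.3583, 0.8910, 0.4540, 0.0000]
J3: z=[0.8910, 0.4540, 0.0000] o=[0.3876, -0.7607, -0.1349] → [-0.5668, 1.1124, 0.6921, 0.8910, 0.4540, 0.0000]
J4: z=[0.3971, -0.7793, -0.4848] o=[0.6569, -0.2100, -0.7996] → [0.6233, 0.2470, 0.1135, 0.3971, -0.7793, -0.4848]
V = J·q̇ = [-0.5373, 0.4075, 0.1296, -0.0375, 0.5384, 0.8034]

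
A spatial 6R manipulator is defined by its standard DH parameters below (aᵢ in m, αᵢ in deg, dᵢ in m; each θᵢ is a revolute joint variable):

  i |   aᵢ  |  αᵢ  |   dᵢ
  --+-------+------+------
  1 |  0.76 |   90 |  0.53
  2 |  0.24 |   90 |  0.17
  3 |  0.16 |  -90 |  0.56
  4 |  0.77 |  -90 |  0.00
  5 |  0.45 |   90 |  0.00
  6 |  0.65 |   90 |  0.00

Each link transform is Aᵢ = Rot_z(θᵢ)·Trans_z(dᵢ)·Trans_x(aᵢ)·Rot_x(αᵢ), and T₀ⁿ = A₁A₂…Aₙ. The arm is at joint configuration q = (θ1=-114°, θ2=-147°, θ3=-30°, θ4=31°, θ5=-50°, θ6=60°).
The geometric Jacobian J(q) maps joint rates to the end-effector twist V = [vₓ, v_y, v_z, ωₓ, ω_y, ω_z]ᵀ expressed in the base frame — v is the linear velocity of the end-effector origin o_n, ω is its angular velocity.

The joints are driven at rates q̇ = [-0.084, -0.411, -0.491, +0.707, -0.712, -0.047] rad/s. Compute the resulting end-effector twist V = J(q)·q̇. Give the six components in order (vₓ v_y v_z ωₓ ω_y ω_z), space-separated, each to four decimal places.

-0.4395 -0.1576 0.4829 0.2768 0.5636 -0.3713

o_n = [-0.1586, 0.1493, -0.6966]
J₁: ẑ×o_n = [-0.1493, -0.1586, 0.0000], ω = ẑ
J2: z=[-0.9135, 0.4067, 0.0000] o=[-0.3091, -0.6943, 0.5300] → [-0.4989, -1.1206, -0.8319, -0.9135, 0.4067, 0.0000]
J3: z=[0.2215, 0.4976, 0.8387] o=[-0.3826, -0.4413, 0.3993] → [-1.0405, 0.4306, 0.0194, 0.2215, 0.4976, 0.8387]
J4: z=[-0.6206, 0.7353, -0.2723] o=[-0.1382, -0.0890, 0.7935] → [-1.0308, -0.9192, -0.1328, -0.6206, 0.7353, -0.2723]
J5: z=[-0.5773, -0.6635, -0.4760] o=[0.2705, 0.0174, 0.1496] → [0.6242, -0.2843, -0.3608, -0.5773, -0.6635, -0.4760]
J6: z=[-0.8054, 0.3668, 0.4656] o=[0.2100, 0.3108, -0.1862] → [-0.1120, -0.5827, 0.2653, -0.8054, 0.3668, 0.4656]
V = J·q̇ = [-0.4395, -0.1576, 0.4829, 0.2768, 0.5636, -0.3713]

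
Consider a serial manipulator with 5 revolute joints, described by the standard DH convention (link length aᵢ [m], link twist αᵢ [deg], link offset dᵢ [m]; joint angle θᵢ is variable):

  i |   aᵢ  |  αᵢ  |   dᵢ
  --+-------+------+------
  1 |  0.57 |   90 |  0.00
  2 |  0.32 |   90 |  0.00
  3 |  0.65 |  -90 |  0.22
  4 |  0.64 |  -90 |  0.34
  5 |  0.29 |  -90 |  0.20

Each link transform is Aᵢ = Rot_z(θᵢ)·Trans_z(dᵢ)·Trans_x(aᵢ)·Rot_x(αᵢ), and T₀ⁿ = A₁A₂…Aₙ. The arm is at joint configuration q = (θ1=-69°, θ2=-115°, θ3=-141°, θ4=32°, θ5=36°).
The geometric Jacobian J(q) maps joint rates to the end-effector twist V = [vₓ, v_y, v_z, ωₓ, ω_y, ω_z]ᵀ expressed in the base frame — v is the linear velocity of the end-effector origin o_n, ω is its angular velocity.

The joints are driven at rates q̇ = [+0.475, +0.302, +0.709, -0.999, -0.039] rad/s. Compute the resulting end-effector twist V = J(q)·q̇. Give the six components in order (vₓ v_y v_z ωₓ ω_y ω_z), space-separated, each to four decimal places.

o_n = [1.3035, -0.7704, 0.3443]
J₁: ẑ×o_n = [0.7704, 1.3035, -0.0000], ω = ẑ
J2: z=[-0.9336, -0.3584, 0.0000] o=[0.2043, -0.5321, 0.0000] → [-0.1234, 0.3214, 0.6163, -0.9336, -0.3584, 0.0000]
J3: z=[-0.3248, 0.8461, 0.4226] o=[0.1558, -0.4059, -0.2900] → [0.6907, 0.6911, -0.8527, -0.3248, 0.8461, 0.4226]
J4: z=[0.6302, 0.5268, -0.5704] o=[0.5427, -0.2725, 0.2608] → [-0.2400, -0.4866, -0.7146, 0.6302, 0.5268, -0.5704]
J5: z=[-0.0983, -0.6746, -0.7316] o=[1.2499, -0.4243, 0.3058] → [-0.2791, -0.0354, 0.0702, -0.0983, -0.6746, -0.7316]
V = J·q̇ = [1.0690, 1.6937, 0.2927, -1.1380, -0.0083, 1.3730]

1.0690 1.6937 0.2927 -1.1380 -0.0083 1.3730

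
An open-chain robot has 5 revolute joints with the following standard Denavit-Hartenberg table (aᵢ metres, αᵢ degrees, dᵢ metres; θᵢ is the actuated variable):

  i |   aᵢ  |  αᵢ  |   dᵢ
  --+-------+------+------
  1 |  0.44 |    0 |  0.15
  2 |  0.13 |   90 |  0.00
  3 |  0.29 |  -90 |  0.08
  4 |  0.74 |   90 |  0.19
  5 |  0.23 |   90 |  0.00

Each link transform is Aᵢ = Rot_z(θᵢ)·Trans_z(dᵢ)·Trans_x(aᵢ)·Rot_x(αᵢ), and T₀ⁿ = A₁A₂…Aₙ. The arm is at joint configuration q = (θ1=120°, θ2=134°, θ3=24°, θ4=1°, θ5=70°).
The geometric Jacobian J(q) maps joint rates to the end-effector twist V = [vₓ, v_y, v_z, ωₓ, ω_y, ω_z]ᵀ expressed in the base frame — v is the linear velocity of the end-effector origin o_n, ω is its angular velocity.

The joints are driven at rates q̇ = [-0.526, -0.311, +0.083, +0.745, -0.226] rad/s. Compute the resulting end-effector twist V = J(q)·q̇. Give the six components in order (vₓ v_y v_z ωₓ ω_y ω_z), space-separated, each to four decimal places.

0.0233 0.2509 0.0696 0.2219 0.2553 -0.1580

o_n = [-0.5526, -0.5405, 0.9719]
J₁: ẑ×o_n = [0.5405, -0.5526, 0.0000], ω = ẑ
J2: z=[0.0000, 0.0000, 1.0000] o=[-0.2200, 0.3811, 0.1500] → [0.9215, -0.3326, 0.0000, 0.0000, 0.0000, 1.0000]
J3: z=[-0.9613, 0.2756, 0.0000] o=[-0.2558, 0.2561, 0.1500] → [0.2265, 0.7901, 0.8475, -0.9613, 0.2756, 0.0000]
J4: z=[0.1121, 0.3910, 0.9135] o=[-0.4058, 0.0235, 0.2680] → [0.7904, -0.2131, -0.0058, 0.1121, 0.3910, 0.9135]
J5: z=[-0.9655, 0.2603, 0.0071] o=[-0.5584, -0.5555, 0.7425] → [0.0596, 0.2216, -0.0160, -0.9655, 0.2603, 0.0071]
V = J·q̇ = [0.0233, 0.2509, 0.0696, 0.2219, 0.2553, -0.1580]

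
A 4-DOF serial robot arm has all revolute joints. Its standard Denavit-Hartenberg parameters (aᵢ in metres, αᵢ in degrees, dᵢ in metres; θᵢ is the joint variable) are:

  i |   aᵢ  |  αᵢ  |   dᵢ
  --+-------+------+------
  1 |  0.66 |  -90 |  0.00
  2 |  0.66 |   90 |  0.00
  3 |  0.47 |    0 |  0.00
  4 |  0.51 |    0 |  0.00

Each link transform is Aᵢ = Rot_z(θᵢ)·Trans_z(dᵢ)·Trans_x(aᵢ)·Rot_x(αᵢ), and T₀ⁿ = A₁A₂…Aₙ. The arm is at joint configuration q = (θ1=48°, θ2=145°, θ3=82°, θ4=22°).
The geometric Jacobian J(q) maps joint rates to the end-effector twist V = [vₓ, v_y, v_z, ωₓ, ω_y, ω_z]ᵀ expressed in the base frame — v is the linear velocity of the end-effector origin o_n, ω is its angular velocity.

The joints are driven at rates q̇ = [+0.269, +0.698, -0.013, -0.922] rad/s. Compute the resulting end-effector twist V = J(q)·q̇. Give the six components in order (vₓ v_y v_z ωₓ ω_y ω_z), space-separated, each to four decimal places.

-0.7095 -0.5498 0.0754 -0.8776 0.0685 1.0349

o_n = [-0.6020, 0.7665, -0.3453]
J₁: ẑ×o_n = [-0.7665, -0.6020, 0.0000], ω = ẑ
J2: z=[-0.7431, 0.6691, 0.0000] o=[0.4416, 0.4905, 0.0000] → [-0.2311, -0.2566, 0.4932, -0.7431, 0.6691, 0.0000]
J3: z=[0.3838, 0.4263, -0.8192] o=[0.0799, 0.0887, -0.3786] → [0.5694, 0.5458, 0.5508, 0.3838, 0.4263, -0.8192]
J4: z=[0.3838, 0.4263, -0.8192] o=[-0.3019, 0.3603, -0.4161] → [0.3629, 0.2187, 0.2838, 0.3838, 0.4263, -0.8192]
V = J·q̇ = [-0.7095, -0.5498, 0.0754, -0.8776, 0.0685, 1.0349]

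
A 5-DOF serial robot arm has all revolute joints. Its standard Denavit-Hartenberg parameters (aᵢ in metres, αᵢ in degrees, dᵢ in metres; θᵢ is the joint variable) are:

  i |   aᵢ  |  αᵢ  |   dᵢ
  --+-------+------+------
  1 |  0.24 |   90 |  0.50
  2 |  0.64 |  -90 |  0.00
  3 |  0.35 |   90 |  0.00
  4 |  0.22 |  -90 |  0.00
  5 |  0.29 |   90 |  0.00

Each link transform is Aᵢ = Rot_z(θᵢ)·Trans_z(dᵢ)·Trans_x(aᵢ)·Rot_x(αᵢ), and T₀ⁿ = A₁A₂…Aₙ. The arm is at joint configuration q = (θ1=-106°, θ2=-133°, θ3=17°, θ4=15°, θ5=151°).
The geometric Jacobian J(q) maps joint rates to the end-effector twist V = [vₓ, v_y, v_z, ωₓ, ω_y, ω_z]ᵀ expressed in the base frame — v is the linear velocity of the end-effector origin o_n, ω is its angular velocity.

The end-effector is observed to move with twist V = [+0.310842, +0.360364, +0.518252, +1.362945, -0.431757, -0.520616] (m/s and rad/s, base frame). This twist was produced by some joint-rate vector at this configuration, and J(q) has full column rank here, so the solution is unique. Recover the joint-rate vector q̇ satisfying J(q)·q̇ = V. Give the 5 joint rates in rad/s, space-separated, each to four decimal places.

o_n = [0.3237, 0.3044, -0.1541]
J₁: ẑ×o_n = [-0.3044, 0.3237, 0.0000], ω = ẑ
J2: z=[-0.9613, 0.2756, 0.0000] o=[-0.0662, -0.2307, 0.5000] → [-0.1803, -0.6288, -0.6219, -0.9613, 0.2756, 0.0000]
J3: z=[-0.2016, -0.7030, -0.6820] o=[0.0542, 0.1889, 0.0319] → [0.2096, -0.2214, 0.1662, -0.2016, -0.7030, -0.6820]
J4: z=[-0.8643, 0.4553, -0.2138] o=[0.2154, 0.3801, -0.2129] → [0.0106, 0.0276, 0.0161, -0.8643, 0.4553, -0.2138]
J5: z=[-0.3140, -0.8205, -0.4777] o=[0.3019, 0.4562, -0.4003] → [-0.2745, 0.0669, 0.0656, -0.3140, -0.8205, -0.4777]
q̇ = J⁺·V = [-0.7420, -0.8950, -0.2130, -0.5660, 0.0940]

-0.7420 -0.8950 -0.2130 -0.5660 0.0940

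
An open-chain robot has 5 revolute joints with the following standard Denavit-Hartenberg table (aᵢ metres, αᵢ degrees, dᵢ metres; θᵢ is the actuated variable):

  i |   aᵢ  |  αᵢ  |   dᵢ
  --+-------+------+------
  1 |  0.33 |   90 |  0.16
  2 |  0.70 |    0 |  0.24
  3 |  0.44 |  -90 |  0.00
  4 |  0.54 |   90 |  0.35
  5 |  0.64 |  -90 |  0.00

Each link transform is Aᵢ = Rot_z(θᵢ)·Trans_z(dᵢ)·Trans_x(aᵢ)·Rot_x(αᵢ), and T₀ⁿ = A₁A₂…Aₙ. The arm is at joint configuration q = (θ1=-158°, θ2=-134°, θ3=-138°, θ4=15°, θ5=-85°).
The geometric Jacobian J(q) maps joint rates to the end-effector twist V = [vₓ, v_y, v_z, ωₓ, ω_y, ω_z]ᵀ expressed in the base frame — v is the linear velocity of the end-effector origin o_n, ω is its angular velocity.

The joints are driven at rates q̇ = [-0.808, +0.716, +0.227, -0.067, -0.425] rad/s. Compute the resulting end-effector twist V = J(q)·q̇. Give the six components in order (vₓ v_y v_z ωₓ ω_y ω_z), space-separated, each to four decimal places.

o_n = [-0.1866, 0.0172, 0.6613]
J₁: ẑ×o_n = [-0.0172, -0.1866, 0.0000], ω = ẑ
J2: z=[-0.3746, 0.9272, 0.0000] o=[-0.3060, -0.1236, 0.1600] → [0.4648, 0.1878, -0.1634, -0.3746, 0.9272, 0.0000]
J3: z=[-0.3746, 0.9272, 0.0000] o=[0.0550, 0.2811, -0.3435] → [0.9317, 0.3764, 0.3228, -0.3746, 0.9272, 0.0000]
J4: z=[0.9266, 0.3744, 0.0349] o=[0.0407, 0.2753, 0.0962] → [0.2206, -0.5316, -0.1541, 0.9266, 0.3744, 0.0349]
J5: z=[-0.3702, 0.8922, 0.2587] o=[0.4005, 0.2699, 0.6297] → [0.0936, -0.1402, 0.6174, -0.3702, 0.8922, 0.2587]
V = J·q̇ = [0.5036, 0.4658, -0.2958, -0.2580, 0.4701, -0.9203]

0.5036 0.4658 -0.2958 -0.2580 0.4701 -0.9203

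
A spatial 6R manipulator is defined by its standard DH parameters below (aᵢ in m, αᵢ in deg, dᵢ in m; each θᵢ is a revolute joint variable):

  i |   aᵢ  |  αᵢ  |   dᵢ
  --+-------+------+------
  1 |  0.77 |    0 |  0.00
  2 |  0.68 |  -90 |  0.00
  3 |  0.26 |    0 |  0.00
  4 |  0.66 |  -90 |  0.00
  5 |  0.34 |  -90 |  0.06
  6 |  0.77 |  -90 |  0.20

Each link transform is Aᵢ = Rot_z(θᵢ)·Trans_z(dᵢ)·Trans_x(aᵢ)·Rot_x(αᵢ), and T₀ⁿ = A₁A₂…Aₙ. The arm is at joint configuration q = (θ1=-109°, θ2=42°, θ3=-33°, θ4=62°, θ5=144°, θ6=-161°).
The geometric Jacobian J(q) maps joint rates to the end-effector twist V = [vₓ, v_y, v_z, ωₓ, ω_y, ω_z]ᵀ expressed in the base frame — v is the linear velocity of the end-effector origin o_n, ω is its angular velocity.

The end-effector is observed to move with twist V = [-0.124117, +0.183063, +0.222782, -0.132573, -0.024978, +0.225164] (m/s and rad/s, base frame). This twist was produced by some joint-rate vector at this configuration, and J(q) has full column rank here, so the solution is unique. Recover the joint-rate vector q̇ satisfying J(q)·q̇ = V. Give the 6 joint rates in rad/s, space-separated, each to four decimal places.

o_n = [0.6929, -1.9532, -0.5453]
J₁: ẑ×o_n = [1.9532, 0.6929, -0.0000], ω = ẑ
J2: z=[0.0000, 0.0000, 1.0000] o=[-0.2507, -0.7280, 0.0000] → [1.2251, 0.9436, -0.0000, 0.0000, 0.0000, 1.0000]
J3: z=[0.9205, 0.3907, 0.0000] o=[0.0150, -1.3540, 0.0000] → [-0.2131, 0.5020, -0.8164, 0.9205, 0.3907, 0.0000]
J4: z=[0.9205, 0.3907, 0.0000] o=[0.1002, -1.5547, 0.1416] → [-0.2684, 0.6323, -0.5984, 0.9205, 0.3907, 0.0000]
J5: z=[-0.1894, 0.4463, -0.8746] o=[0.3258, -2.0861, -0.1784] → [-0.0475, -0.3906, -0.1890, -0.1894, 0.4463, -0.8746]
J6: z=[0.5438, 0.7893, 0.2850] o=[0.0364, -1.9159, -0.0975] → [-0.3429, 0.4306, -0.5384, 0.5438, 0.7893, 0.2850]
q̇ = J⁺·V = [-0.3010, 0.3890, -0.6070, 0.3490, -0.1060, 0.1560]

-0.3010 0.3890 -0.6070 0.3490 -0.1060 0.1560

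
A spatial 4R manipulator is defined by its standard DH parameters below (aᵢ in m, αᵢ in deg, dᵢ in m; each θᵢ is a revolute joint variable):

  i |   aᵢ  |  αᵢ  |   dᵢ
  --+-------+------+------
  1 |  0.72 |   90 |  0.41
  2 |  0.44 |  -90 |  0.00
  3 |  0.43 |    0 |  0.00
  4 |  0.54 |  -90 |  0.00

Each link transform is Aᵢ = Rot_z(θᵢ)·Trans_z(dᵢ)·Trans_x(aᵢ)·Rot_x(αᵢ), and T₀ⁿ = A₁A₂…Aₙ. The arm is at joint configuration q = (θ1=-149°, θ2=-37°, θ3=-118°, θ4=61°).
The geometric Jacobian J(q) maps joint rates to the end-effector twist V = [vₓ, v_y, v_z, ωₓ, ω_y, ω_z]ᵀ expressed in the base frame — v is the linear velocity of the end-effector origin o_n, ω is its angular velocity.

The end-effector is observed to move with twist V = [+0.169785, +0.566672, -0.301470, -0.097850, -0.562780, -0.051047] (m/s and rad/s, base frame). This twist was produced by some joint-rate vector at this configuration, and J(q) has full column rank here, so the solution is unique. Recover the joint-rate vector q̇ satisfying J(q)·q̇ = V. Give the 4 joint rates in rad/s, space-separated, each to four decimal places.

-0.5470 -0.4320 -0.2250 0.8460

o_n = [-1.4103, 0.1239, 0.0897]
J₁: ẑ×o_n = [-0.1239, -1.4103, 0.0000], ω = ẑ
J2: z=[-0.5150, 0.8572, 0.0000] o=[-0.6172, -0.3708, 0.4100] → [-0.2746, -0.1650, 0.4251, -0.5150, 0.8572, 0.0000]
J3: z=[-0.5159, -0.3100, 0.7986] o=[-0.9184, -0.5518, 0.1452] → [-0.5224, -0.4215, -0.5010, -0.5159, -0.3100, 0.7986]
J4: z=[-0.5159, -0.3100, 0.7986] o=[-0.9757, -0.1433, 0.2667] → [-0.1586, -0.4384, -0.2726, -0.5159, -0.3100, 0.7986]
q̇ = J⁺·V = [-0.5470, -0.4320, -0.2250, 0.8460]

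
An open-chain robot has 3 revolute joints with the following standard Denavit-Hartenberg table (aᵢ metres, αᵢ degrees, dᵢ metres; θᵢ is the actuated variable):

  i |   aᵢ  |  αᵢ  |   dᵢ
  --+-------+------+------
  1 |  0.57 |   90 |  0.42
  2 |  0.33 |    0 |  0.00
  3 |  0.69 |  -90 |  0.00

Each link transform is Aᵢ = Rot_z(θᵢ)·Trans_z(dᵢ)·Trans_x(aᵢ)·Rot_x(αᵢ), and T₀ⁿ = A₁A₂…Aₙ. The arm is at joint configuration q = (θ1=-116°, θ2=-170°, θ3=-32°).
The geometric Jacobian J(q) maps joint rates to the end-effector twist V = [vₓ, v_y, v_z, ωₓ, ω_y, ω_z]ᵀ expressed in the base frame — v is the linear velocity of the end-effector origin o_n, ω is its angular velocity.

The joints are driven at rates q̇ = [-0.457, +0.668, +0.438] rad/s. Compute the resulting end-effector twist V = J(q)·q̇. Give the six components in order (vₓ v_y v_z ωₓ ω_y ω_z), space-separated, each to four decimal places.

o_n = [0.1730, 0.3548, 0.6212]
J₁: ẑ×o_n = [-0.3548, 0.1730, 0.0000], ω = ẑ
J2: z=[-0.8988, 0.4384, 0.0000] o=[-0.2499, -0.5123, 0.4200] → [0.0882, 0.1808, -0.9647, -0.8988, 0.4384, 0.0000]
J3: z=[-0.8988, 0.4384, 0.0000] o=[-0.1074, -0.2202, 0.3627] → [0.1133, 0.2323, -0.6398, -0.8988, 0.4384, 0.0000]
V = J·q̇ = [0.2707, 0.1435, -0.9247, -0.9941, 0.4848, -0.4570]

0.2707 0.1435 -0.9247 -0.9941 0.4848 -0.4570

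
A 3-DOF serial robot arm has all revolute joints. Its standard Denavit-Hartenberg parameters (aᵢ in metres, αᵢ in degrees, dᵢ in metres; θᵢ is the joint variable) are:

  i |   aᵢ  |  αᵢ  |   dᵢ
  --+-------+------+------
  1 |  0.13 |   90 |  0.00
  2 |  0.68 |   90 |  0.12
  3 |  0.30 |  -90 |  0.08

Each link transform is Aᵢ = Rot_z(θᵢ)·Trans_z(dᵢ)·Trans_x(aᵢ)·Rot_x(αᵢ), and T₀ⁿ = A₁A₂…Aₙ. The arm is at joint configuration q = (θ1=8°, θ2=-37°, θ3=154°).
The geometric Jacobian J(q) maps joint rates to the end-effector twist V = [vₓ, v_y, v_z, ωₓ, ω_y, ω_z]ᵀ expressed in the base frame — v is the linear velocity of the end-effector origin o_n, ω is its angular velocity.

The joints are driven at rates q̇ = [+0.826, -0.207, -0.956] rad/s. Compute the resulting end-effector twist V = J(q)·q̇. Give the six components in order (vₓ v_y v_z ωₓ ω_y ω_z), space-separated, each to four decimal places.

0.2302 0.1137 -0.1335 0.5409 0.2851 1.5895

o_n = [0.4406, -0.1921, -0.3109]
J₁: ẑ×o_n = [0.1921, 0.4406, -0.0000], ω = ẑ
J2: z=[0.1392, -0.9903, 0.0000] o=[0.1287, 0.0181, 0.0000] → [0.3078, 0.0433, 0.2796, 0.1392, -0.9903, 0.0000]
J3: z=[-0.5960, -0.0838, -0.7986] o=[0.6832, -0.0252, -0.4092] → [-0.1415, 0.2524, 0.0791, -0.5960, -0.0838, -0.7986]
V = J·q̇ = [0.2302, 0.1137, -0.1335, 0.5409, 0.2851, 1.5895]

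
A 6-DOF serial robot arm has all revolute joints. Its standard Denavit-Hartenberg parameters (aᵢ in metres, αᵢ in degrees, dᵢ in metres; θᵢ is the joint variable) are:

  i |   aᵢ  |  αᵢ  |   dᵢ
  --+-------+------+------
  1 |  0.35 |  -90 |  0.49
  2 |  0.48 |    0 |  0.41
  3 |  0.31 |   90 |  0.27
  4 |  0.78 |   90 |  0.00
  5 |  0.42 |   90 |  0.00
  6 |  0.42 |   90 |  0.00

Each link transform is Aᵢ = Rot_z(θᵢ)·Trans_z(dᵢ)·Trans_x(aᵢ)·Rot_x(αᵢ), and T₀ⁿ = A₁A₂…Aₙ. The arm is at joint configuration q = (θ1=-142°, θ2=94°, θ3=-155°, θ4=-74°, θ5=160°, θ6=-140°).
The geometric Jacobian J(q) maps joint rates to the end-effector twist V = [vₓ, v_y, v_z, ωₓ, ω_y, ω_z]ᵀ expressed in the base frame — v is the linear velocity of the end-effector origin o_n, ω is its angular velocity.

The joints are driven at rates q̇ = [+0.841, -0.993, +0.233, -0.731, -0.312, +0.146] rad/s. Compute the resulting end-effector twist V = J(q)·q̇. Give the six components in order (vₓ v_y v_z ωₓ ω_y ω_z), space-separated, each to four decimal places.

o_n = [-0.4587, -0.4769, 0.6914]
J₁: ẑ×o_n = [0.4769, -0.4587, 0.0000], ω = ẑ
J2: z=[0.6157, -0.7880, 0.0000] o=[-0.2758, -0.2155, 0.4900] → [-0.1587, -0.1240, -0.3051, 0.6157, -0.7880, 0.0000]
J3: z=[0.6157, -0.7880, 0.0000] o=[0.0030, -0.5180, 0.0112] → [-0.5360, -0.4188, -0.3386, 0.6157, -0.7880, 0.0000]
J4: z=[0.6892, 0.5385, 0.4848] o=[0.0508, -0.8232, 0.2823] → [0.0524, -0.5290, 0.5131, 0.6892, 0.5385, 0.4848]
J5: z=[0.1975, 0.5041, -0.8407] o=[-0.4929, -0.2966, 0.4703] → [-0.0402, -0.0724, -0.0529, 0.1975, 0.5041, -0.8407]
J6: z=[0.4092, 0.7369, 0.5380] o=[-0.1188, -0.4857, 0.4448] → [0.1769, -0.2838, 0.2541, 0.4092, 0.7369, 0.5380]
V = J·q̇ = [0.4339, 0.0075, -0.0974, -0.9736, 0.1556, 0.8275]

0.4339 0.0075 -0.0974 -0.9736 0.1556 0.8275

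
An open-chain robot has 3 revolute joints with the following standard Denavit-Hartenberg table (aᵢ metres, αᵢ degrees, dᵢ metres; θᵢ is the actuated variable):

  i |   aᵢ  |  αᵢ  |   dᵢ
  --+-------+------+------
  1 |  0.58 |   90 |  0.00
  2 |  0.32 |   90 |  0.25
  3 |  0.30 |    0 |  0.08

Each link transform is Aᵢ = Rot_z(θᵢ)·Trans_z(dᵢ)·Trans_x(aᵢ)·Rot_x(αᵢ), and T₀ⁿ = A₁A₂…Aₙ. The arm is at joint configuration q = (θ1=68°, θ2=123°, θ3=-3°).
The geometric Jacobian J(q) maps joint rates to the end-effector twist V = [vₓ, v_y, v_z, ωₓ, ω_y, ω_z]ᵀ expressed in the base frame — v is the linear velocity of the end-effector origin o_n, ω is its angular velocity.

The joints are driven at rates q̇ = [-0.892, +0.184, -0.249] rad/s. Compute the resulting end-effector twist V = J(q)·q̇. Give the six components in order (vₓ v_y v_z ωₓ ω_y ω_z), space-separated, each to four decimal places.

o_n = [0.3332, 0.1993, 0.5632]
J₁: ẑ×o_n = [-0.1993, 0.3332, 0.0000], ω = ẑ
J2: z=[0.9272, -0.3746, 0.0000] o=[0.2173, 0.5378, 0.0000] → [-0.2110, -0.5222, -0.2704, 0.9272, -0.3746, 0.0000]
J3: z=[0.3142, 0.7776, 0.5446] o=[0.3838, 0.2825, 0.2684] → [0.2746, -0.1202, 0.0132, 0.3142, 0.7776, 0.5446]
V = J·q̇ = [0.0706, -0.3634, -0.0530, 0.0924, -0.2626, -1.0276]

0.0706 -0.3634 -0.0530 0.0924 -0.2626 -1.0276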